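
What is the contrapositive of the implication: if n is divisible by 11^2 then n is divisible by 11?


The contrapositive of (P → Q) is (¬Q → ¬P); it is logically equivalent to the original.
Here P = 'n is divisible by 11^2' and Q = 'n is divisible by 11'.

If not (n is divisible by 11), then not (n is divisible by 11^2).


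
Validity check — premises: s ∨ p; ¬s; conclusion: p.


This matches the form of disjunctive syllogism: the conclusion follows in every model of the premises.

Valid.


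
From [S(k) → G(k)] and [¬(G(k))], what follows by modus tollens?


Modus tollens: from (P → Q) and ¬Q, infer ¬P.
Q = 'G(k)' is denied; since P → Q, P must also fail.

Not (S(k)).


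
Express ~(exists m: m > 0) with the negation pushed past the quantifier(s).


¬(forall x: φ) = exists x: ¬φ, and ¬(exists x: φ) = forall x: ¬φ.
Apply to the existential statement.

forall m: ~(m > 0)


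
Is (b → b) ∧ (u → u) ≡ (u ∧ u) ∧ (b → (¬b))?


Compare truth tables:
b | u | φ | ψ
-------------
F | F | T | F
T | F | T | F
F | T | T | T
T | T | T | F
They differ at row 1 (b=F, u=F): φ=T but ψ=F.

No, they are not logically equivalent.


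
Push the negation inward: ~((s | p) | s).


De Morgan: the negation of a disjunction is the conjunction of the negations.
Distribute ~ across |, flipping it to &, and negate each literal.

((~s) & (~p)) & (~s)


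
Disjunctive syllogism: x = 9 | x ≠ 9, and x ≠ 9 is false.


Disjunctive syllogism: from (P ∨ Q) and ¬P, infer Q.
One disjunct, 'x ≠ 9', is ruled out; the other must hold.

x = 9


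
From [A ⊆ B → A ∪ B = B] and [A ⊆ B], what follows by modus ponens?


Modus ponens: from (P → Q) and P, infer Q.
P = 'A ⊆ B' is asserted, and P → Q holds, so Q follows.

A ∪ B = B.


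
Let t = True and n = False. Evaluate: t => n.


Implication is false only when antecedent is true and consequent is false.
Substitute: t=True, n=False.
True => False evaluates to False.

False


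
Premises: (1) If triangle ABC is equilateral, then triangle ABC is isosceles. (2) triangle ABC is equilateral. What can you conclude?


Modus ponens: from (P → Q) and P, infer Q.
P = 'triangle ABC is equilateral' is asserted, and P → Q holds, so Q follows.

triangle ABC is isosceles.


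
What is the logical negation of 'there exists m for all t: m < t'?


Negation flips each quantifier (∀↔∃) and negates the inner predicate.
¬(there exists m for all t: φ) = for all m there exists t: ¬φ.

for all m there exists t: NOT(m < t)


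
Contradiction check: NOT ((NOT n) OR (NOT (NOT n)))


Truth table over {n}:
n | φ
-----
F | F
T | F
Every row is false.

Yes, it is a contradiction.


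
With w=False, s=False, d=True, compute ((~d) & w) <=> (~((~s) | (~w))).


Substitute w=False, s=False, d=True:
~d = False
(~d) & w = False & False = False
~s = True
~w = True
(~s) | (~w) = True | True = True
~((~s) | (~w)) = False
((~d) & w) <=> (~((~s) | (~w))) = False <=> False = True

True


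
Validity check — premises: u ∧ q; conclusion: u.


This matches the form of conjunction elimination: the conclusion follows in every model of the premises.

Valid.


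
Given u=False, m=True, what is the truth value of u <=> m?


Biconditional is true when both operands have the same truth value.
Substitute: u=False, m=True.
False <=> True evaluates to False.

False


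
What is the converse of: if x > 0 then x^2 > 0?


The converse of (P → Q) is (Q → P). It is not in general equivalent to the original.
Here P = 'x > 0' and Q = 'x^2 > 0'.

If x^2 > 0, then x > 0.


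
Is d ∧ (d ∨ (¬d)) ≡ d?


Compare truth tables:
d | φ | ψ
---------
F | F | F
T | T | T
The columns φ and ψ agree on every row.

Yes, they are logically equivalent.


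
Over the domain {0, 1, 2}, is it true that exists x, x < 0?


Evaluate the predicate on each element: 0:False, 1:False, 2:False.
No element satisfies the predicate.

False


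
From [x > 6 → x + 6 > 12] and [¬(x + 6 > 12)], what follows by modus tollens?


Modus tollens: from (P → Q) and ¬Q, infer ¬P.
Q = 'x + 6 > 12' is denied; since P → Q, P must also fail.

Not (x > 6).


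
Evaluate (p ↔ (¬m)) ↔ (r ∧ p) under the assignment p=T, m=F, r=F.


Substitute p=T, m=F, r=F:
¬m = T
p ↔ (¬m) = T ↔ T = T
r ∧ p = F ∧ T = F
(p ↔ (¬m)) ↔ (r ∧ p) = T ↔ F = F

F


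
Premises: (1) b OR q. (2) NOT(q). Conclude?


Disjunctive syllogism: from (P ∨ Q) and ¬P, infer Q.
One disjunct, 'q', is ruled out; the other must hold.

b


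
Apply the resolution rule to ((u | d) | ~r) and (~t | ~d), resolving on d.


The clauses contain complementary literals d and ~d.
Resolution eliminates this pair and disjoins the remaining literals (merging duplicates).

((u | ~r) | ~t)


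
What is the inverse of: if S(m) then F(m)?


The inverse of (P → Q) is (¬P → ¬Q). It is equivalent to the converse, not to the original.
Here P = 'S(m)' and Q = 'F(m)'.

If not (S(m)), then not (F(m)).


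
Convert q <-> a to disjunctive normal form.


Step 1: q ↔ a is true exactly when both agree: (q ∧ a) ∨ (¬q ∧ ¬a).

(q AND a) OR ((NOT q) AND (NOT a))


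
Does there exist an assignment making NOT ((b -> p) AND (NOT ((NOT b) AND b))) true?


Search for a satisfying assignment over {b, p}.
Try b=T, p=F: the formula evaluates to T.
A satisfying assignment exists.

Satisfiable.


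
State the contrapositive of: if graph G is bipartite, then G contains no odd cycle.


The contrapositive of (P → Q) is (¬Q → ¬P); it is logically equivalent to the original.
Here P = 'graph G is bipartite' and Q = 'G contains no odd cycle'.

If not (G contains no odd cycle), then not (graph G is bipartite).


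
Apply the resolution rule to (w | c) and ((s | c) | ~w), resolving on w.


The clauses contain complementary literals w and ~w.
Resolution eliminates this pair and disjoins the remaining literals (merging duplicates).

(c | s)


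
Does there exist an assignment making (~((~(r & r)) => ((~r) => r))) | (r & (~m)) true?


Search for a satisfying assignment over {m, r}.
Try m=False, r=False: the formula evaluates to True.
A satisfying assignment exists.

Satisfiable.


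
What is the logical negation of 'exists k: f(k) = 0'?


¬(forall x: φ) = exists x: ¬φ, and ¬(exists x: φ) = forall x: ¬φ.
Apply to the existential statement.

forall k: ~(f(k) = 0)


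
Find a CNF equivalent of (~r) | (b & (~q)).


Step 1: Distribute ∨ over ∧: (¬r) ∨ (b ∧ (¬q)) = ((¬r) ∨ b) ∧ ((¬r) ∨ (¬q)).

((~r) | b) & ((~r) | (~q))


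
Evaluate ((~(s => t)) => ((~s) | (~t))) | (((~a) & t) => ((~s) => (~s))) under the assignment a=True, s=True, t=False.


Substitute a=True, s=True, t=False:
… (earlier sub-steps elided)
~t = True
(~s) | (~t) = False | True = True
(~(s => t)) => ((~s) | (~t)) = True => True = True
~a = False
(~a) & t = False & False = False
~s = False
~s = False
(~s) => (~s) = False => False = True
((~a) & t) => ((~s) => (~s)) = False => True = True
((~(s => t)) => ((~s) | (~t))) | (((~a) & t) => ((~s) => (~s))) = True | True = True

True


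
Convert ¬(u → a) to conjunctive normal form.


Step 1: Rewrite u → a as ¬u ∨ a.
Step 2: Negate: ¬(¬u ∨ a) = u ∧ ¬a (De Morgan + double negation).

u ∧ (¬a)


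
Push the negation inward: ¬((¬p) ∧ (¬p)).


De Morgan: the negation of a conjunction is the disjunction of the negations.
Distribute ¬ across ∧, flipping it to ∨, and negate each literal.

p ∨ p


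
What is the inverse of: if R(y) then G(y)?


The inverse of (P → Q) is (¬P → ¬Q). It is equivalent to the converse, not to the original.
Here P = 'R(y)' and Q = 'G(y)'.

If not (R(y)), then not (G(y)).


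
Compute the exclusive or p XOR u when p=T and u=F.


Exclusive or is true when exactly one operand is true.
Substitute: p=T, u=F.
T XOR F evaluates to T.

T


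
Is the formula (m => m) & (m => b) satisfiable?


Search for a satisfying assignment over {b, m}.
Try b=False, m=False: the formula evaluates to True.
A satisfying assignment exists.

Satisfiable.


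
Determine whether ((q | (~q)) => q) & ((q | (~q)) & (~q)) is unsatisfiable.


Truth table over {q}:
q | φ
-----
False | False
True | False
Every row is false.

Yes, it is a contradiction.


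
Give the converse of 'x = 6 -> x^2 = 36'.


The converse of (P → Q) is (Q → P). It is not in general equivalent to the original.
Here P = 'x = 6' and Q = 'x^2 = 36'.

If x^2 = 36, then x = 6.


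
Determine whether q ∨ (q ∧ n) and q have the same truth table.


Compare truth tables:
n | q | φ | ψ
-------------
F | F | F | F
T | F | F | F
F | T | T | T
T | T | T | T
The columns φ and ψ agree on every row.

Yes, they are logically equivalent.


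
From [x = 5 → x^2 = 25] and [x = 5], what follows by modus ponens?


Modus ponens: from (P → Q) and P, infer Q.
P = 'x = 5' is asserted, and P → Q holds, so Q follows.

x^2 = 25.


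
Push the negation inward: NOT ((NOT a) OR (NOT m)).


De Morgan: the negation of a disjunction is the conjunction of the negations.
Distribute NOT across OR, flipping it to AND, and negate each literal.

a AND m


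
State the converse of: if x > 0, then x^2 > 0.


The converse of (P → Q) is (Q → P). It is not in general equivalent to the original.
Here P = 'x > 0' and Q = 'x^2 > 0'.

If x^2 > 0, then x > 0.


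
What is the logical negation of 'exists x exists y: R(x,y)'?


Negation flips each quantifier (∀↔∃) and negates the inner predicate.
¬(exists x exists y: φ) = forall x forall y: ¬φ.

forall x forall y: ~(R(x,y))


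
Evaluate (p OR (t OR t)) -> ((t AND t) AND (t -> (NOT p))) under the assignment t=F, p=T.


Substitute t=F, p=T:
t OR t = F OR F = F
p OR (t OR t) = T OR F = T
t AND t = F AND F = F
NOT p = F
t -> (NOT p) = F -> F = T
(t AND t) AND (t -> (NOT p)) = F AND T = F
(p OR (t OR t)) -> ((t AND t) AND (t -> (NOT p))) = T -> F = F

F


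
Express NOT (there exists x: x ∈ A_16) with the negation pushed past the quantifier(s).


¬(for all x: φ) = there exists x: ¬φ, and ¬(there exists x: φ) = for all x: ¬φ.
Apply to the existential statement.

for all x: NOT(x ∈ A_16)


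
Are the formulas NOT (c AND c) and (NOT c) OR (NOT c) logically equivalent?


Compare truth tables:
c | φ | ψ
---------
F | T | T
T | F | F
The columns φ and ψ agree on every row.

Yes, they are logically equivalent.


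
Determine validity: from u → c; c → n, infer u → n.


This matches the form of hypothetical syllogism: the conclusion follows in every model of the premises.

Valid.


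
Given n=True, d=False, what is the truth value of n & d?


Conjunction is true only when both operands are true.
Substitute: n=True, d=False.
True & False evaluates to False.

False


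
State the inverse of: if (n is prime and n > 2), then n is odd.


The inverse of (P → Q) is (¬P → ¬Q). It is equivalent to the converse, not to the original.
Here P = '(n is prime and n > 2)' and Q = 'n is odd'.

If not ((n is prime and n > 2)), then not (n is odd).


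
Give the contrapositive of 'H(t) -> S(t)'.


The contrapositive of (P → Q) is (¬Q → ¬P); it is logically equivalent to the original.
Here P = 'H(t)' and Q = 'S(t)'.

If not (S(t)), then not (H(t)).


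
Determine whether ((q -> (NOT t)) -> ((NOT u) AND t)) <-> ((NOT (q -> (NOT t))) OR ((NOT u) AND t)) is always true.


Build the truth table over {q, t, u}:
q | t | u | φ
-------------
F | F | F | T
T | F | F | T
F | T | F | T
T | T | F | T
F | F | T | T
T | F | T | T
F | T | T | T
T | T | T | T
Every row evaluates to true.

Yes, it is a tautology.


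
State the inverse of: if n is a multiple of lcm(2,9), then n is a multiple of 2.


The inverse of (P → Q) is (¬P → ¬Q). It is equivalent to the converse, not to the original.
Here P = 'n is a multiple of lcm(2,9)' and Q = 'n is a multiple of 2'.

If not (n is a multiple of lcm(2,9)), then not (n is a multiple of 2).


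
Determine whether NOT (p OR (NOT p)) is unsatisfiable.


Truth table over {p}:
p | φ
-----
F | F
T | F
Every row is false.

Yes, it is a contradiction.


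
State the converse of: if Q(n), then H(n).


The converse of (P → Q) is (Q → P). It is not in general equivalent to the original.
Here P = 'Q(n)' and Q = 'H(n)'.

If H(n), then Q(n).


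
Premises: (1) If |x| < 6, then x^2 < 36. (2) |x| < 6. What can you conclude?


Modus ponens: from (P → Q) and P, infer Q.
P = '|x| < 6' is asserted, and P → Q holds, so Q follows.

x^2 < 36.


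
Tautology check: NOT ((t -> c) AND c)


Build the truth table over {c, t}:
c | t | φ
---------
F | F | T
T | F | F
F | T | T
T | T | F
Counterexample at row 2: with c=T, t=F, the formula is F.

No, it is not a tautology.


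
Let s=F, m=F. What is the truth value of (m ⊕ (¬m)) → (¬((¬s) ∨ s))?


Substitute s=F, m=F:
¬m = T
m ⊕ (¬m) = F ⊕ T = T
¬s = T
(¬s) ∨ s = T ∨ F = T
¬((¬s) ∨ s) = F
(m ⊕ (¬m)) → (¬((¬s) ∨ s)) = T → F = F

F


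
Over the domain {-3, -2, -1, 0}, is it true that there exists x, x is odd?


Evaluate the predicate on each element: -3:T, -2:F, -1:T, 0:F.
Witness x = -3 satisfies the predicate.

T


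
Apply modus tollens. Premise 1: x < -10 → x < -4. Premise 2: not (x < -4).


Modus tollens: from (P → Q) and ¬Q, infer ¬P.
Q = 'x < -4' is denied; since P → Q, P must also fail.

Not (x < -10).


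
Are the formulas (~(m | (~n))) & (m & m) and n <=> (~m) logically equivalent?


Compare truth tables:
m | n | φ | ψ
-------------
False | False | False | False
True | False | False | True
False | True | False | True
True | True | False | False
They differ at row 2 (m=True, n=False): φ=False but ψ=True.

No, they are not logically equivalent.


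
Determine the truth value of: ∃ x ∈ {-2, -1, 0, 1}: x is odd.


Evaluate the predicate on each element: -2:F, -1:T, 0:F, 1:T.
Witness x = -1 satisfies the predicate.

T


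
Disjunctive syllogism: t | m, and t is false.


Disjunctive syllogism: from (P ∨ Q) and ¬P, infer Q.
One disjunct, 't', is ruled out; the other must hold.

m


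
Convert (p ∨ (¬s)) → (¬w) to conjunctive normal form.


Step 1: Rewrite as ¬(p ∨ (¬s)) ∨ (¬w) = (¬p ∧ ¬(¬s)) ∨ (¬w).
Step 2: Distribute ∨ over ∧.
Step 3: Eliminate any double negations (¬¬X = X).

((¬p) ∨ (¬w)) ∧ (s ∨ (¬w))


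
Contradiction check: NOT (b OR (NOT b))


Truth table over {b}:
b | φ
-----
F | F
T | F
Every row is false.

Yes, it is a contradiction.


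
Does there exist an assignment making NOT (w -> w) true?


Check all 2 assignments over {w}:
w | φ
-----
F | F
T | F
No assignment makes the formula true.

Unsatisfiable.


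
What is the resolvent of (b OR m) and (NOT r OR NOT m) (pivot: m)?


The clauses contain complementary literals m and NOTm.
Resolution eliminates this pair and disjoins the remaining literals (merging duplicates).

(b OR NOT r)


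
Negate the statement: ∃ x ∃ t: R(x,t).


Negation flips each quantifier (∀↔∃) and negates the inner predicate.
¬(∃ x ∃ t: φ) = ∀ x ∀ t: ¬φ.

∀ x ∀ t: ¬(R(x,t))


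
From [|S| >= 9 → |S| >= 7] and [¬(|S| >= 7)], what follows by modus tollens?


Modus tollens: from (P → Q) and ¬Q, infer ¬P.
Q = '|S| >= 7' is denied; since P → Q, P must also fail.

Not (|S| >= 9).


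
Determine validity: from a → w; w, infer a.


This is affirming the consequent (fallacy). There exist truth assignments where the premises are all true but the conclusion is false.

Invalid.


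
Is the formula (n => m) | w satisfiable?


Search for a satisfying assignment over {m, n, w}.
Try m=False, n=False, w=False: the formula evaluates to True.
A satisfying assignment exists.

Satisfiable.


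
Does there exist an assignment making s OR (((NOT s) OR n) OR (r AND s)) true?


Search for a satisfying assignment over {n, r, s}.
Try n=F, r=F, s=F: the formula evaluates to T.
A satisfying assignment exists.

Satisfiable.


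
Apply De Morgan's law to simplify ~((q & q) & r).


De Morgan: the negation of a conjunction is the disjunction of the negations.
Distribute ~ across &, flipping it to |, and negate each literal.

((~q) | (~q)) | (~r)


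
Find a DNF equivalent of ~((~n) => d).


Step 1: Rewrite implication then negate: ¬(¬(¬n) ∨ d) = (¬n) ∧ ¬d.

(~n) & (~d)


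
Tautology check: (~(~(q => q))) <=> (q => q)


Build the truth table over {q}:
q | φ
-----
False | True
True | True
Every row evaluates to true.

Yes, it is a tautology.


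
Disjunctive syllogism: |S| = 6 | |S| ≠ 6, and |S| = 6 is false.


Disjunctive syllogism: from (P ∨ Q) and ¬P, infer Q.
One disjunct, '|S| = 6', is ruled out; the other must hold.

|S| ≠ 6


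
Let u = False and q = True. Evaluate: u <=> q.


Biconditional is true when both operands have the same truth value.
Substitute: u=False, q=True.
False <=> True evaluates to False.

False


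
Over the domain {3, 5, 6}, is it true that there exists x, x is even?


Evaluate the predicate on each element: 3:F, 5:F, 6:T.
Witness x = 6 satisfies the predicate.

T


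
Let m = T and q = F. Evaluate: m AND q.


Conjunction is true only when both operands are true.
Substitute: m=T, q=F.
T AND F evaluates to F.

F


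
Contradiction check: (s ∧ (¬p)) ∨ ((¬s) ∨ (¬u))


Truth table over {p, s, u}:
p | s | u | φ
-------------
F | F | F | T
T | F | F | T
F | T | F | T
T | T | F | T
F | F | T | T
T | F | T | T
F | T | T | T
T | T | T | F
Satisfying assignment at row 1: p=F, s=F, u=F gives T.

No, it is not a contradiction.


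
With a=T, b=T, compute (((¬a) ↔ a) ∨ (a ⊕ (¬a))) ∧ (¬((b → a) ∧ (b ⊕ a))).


Substitute a=T, b=T:
¬a = F
(¬a) ↔ a = F ↔ T = F
¬a = F
a ⊕ (¬a) = T ⊕ F = T
((¬a) ↔ a) ∨ (a ⊕ (¬a)) = F ∨ T = T
b → a = T → T = T
b ⊕ a = T ⊕ T = F
(b → a) ∧ (b ⊕ a) = T ∧ F = F
¬((b → a) ∧ (b ⊕ a)) = T
(((¬a) ↔ a) ∨ (a ⊕ (¬a))) ∧ (¬((b → a) ∧ (b ⊕ a))) = T ∧ T = T

T


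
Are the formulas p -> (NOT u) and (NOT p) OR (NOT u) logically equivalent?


Compare truth tables:
p | u | φ | ψ
-------------
F | F | T | T
T | F | T | T
F | T | T | T
T | T | F | F
The columns φ and ψ agree on every row.

Yes, they are logically equivalent.


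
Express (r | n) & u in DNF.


Step 1: Distribute ∧ over ∨: (r ∨ n) ∧ u = (r ∧ u) ∨ (n ∧ u).

(r & u) | (n & u)


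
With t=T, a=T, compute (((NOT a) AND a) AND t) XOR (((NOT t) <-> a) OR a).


Substitute t=T, a=T:
NOT a = F
(NOT a) AND a = F AND T = F
((NOT a) AND a) AND t = F AND T = F
NOT t = F
(NOT t) <-> a = F <-> T = F
((NOT t) <-> a) OR a = F OR T = T
(((NOT a) AND a) AND t) XOR (((NOT t) <-> a) OR a) = F XOR T = T

T


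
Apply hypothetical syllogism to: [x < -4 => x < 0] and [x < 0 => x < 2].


Hypothetical syllogism: from (P → Q) and (Q → R), infer (P → R).
Chain the two implications through the shared middle term 'x < 0'.

x < -4 => x < 2


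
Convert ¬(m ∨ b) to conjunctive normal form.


Step 1: Apply De Morgan: ¬(m ∨ b) = ¬m ∧ ¬b.

(¬m) ∧ (¬b)


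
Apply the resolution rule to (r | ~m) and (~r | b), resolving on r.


The clauses contain complementary literals r and ~r.
Resolution eliminates this pair and disjoins the remaining literals (merging duplicates).

(~m | b)


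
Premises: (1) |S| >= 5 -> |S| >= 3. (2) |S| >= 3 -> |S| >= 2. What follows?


Hypothetical syllogism: from (P → Q) and (Q → R), infer (P → R).
Chain the two implications through the shared middle term '|S| >= 3'.

|S| >= 5 -> |S| >= 2


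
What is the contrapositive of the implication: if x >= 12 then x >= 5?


The contrapositive of (P → Q) is (¬Q → ¬P); it is logically equivalent to the original.
Here P = 'x >= 12' and Q = 'x >= 5'.

If not (x >= 5), then not (x >= 12).


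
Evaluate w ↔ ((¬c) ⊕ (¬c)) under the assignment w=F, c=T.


Substitute w=F, c=T:
¬c = F
¬c = F
(¬c) ⊕ (¬c) = F ⊕ F = F
w ↔ ((¬c) ⊕ (¬c)) = F ↔ F = T

T


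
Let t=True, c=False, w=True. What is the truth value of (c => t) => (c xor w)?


Substitute t=True, c=False, w=True:
c => t = False => True = True
c xor w = False xor True = True
(c => t) => (c xor w) = True => True = True

True


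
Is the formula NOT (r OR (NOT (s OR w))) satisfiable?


Search for a satisfying assignment over {r, s, w}.
Try r=F, s=T, w=F: the formula evaluates to T.
A satisfying assignment exists.

Satisfiable.


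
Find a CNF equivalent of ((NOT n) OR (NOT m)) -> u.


Step 1: Rewrite as ¬((¬n) ∨ (¬m)) ∨ u = (¬(¬n) ∧ ¬(¬m)) ∨ u.
Step 2: Distribute ∨ over ∧.
Step 3: Eliminate any double negations (¬¬X = X).

(n OR u) AND (m OR u)


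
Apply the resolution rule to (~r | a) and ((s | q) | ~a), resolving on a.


The clauses contain complementary literals a and ~a.
Resolution eliminates this pair and disjoins the remaining literals (merging duplicates).

((~r | q) | s)


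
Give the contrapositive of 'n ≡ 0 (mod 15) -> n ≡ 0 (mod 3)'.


The contrapositive of (P → Q) is (¬Q → ¬P); it is logically equivalent to the original.
Here P = 'n ≡ 0 (mod 15)' and Q = 'n ≡ 0 (mod 3)'.

If not (n ≡ 0 (mod 3)), then not (n ≡ 0 (mod 15)).


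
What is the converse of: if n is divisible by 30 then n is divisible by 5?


The converse of (P → Q) is (Q → P). It is not in general equivalent to the original.
Here P = 'n is divisible by 30' and Q = 'n is divisible by 5'.

If n is divisible by 5, then n is divisible by 30.


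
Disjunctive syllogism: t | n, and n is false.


Disjunctive syllogism: from (P ∨ Q) and ¬P, infer Q.
One disjunct, 'n', is ruled out; the other must hold.

t


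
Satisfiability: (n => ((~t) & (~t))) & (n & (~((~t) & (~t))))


Check all 4 assignments over {n, t}:
n | t | φ
---------
False | False | False
True | False | False
False | True | False
True | True | False
No assignment makes the formula true.

Unsatisfiable.


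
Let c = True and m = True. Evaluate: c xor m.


Exclusive or is true when exactly one operand is true.
Substitute: c=True, m=True.
True xor True evaluates to False.

False


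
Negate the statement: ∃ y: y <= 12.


¬(∀ x: φ) = ∃ x: ¬φ, and ¬(∃ x: φ) = ∀ x: ¬φ.
Apply to the existential statement.

∀ y: ¬(y <= 12)


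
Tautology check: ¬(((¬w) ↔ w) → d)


Build the truth table over {d, w}:
d | w | φ
---------
F | F | F
T | F | F
F | T | F
T | T | F
Counterexample at row 1: with d=F, w=F, the formula is F.

No, it is not a tautology.


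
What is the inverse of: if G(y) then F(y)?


The inverse of (P → Q) is (¬P → ¬Q). It is equivalent to the converse, not to the original.
Here P = 'G(y)' and Q = 'F(y)'.

If not (G(y)), then not (F(y)).


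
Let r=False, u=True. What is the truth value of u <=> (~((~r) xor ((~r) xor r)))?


Substitute r=False, u=True:
~r = True
~r = True
(~r) xor r = True xor False = True
(~r) xor ((~r) xor r) = True xor True = False
~((~r) xor ((~r) xor r)) = True
u <=> (~((~r) xor ((~r) xor r))) = True <=> True = True

True


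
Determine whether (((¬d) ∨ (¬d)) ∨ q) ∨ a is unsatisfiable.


Truth table over {a, d, q}:
a | d | q | φ
-------------
F | F | F | T
T | F | F | T
F | T | F | F
T | T | F | T
F | F | T | T
T | F | T | T
F | T | T | T
T | T | T | T
Satisfying assignment at row 1: a=F, d=F, q=F gives T.

No, it is not a contradiction.


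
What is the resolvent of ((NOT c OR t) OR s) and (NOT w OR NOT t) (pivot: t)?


The clauses contain complementary literals t and NOTt.
Resolution eliminates this pair and disjoins the remaining literals (merging duplicates).

((NOT c OR s) OR NOT w)


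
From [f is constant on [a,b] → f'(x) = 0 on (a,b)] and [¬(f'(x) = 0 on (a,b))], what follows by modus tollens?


Modus tollens: from (P → Q) and ¬Q, infer ¬P.
Q = 'f'(x) = 0 on (a,b)' is denied; since P → Q, P must also fail.

Not (f is constant on [a,b]).


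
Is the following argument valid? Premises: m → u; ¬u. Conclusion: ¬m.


This matches the form of modus tollens: the conclusion follows in every model of the premises.

Valid.


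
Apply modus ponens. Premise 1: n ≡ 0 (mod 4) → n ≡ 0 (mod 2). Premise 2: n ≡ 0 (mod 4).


Modus ponens: from (P → Q) and P, infer Q.
P = 'n ≡ 0 (mod 4)' is asserted, and P → Q holds, so Q follows.

n ≡ 0 (mod 2).


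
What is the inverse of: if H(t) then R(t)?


The inverse of (P → Q) is (¬P → ¬Q). It is equivalent to the converse, not to the original.
Here P = 'H(t)' and Q = 'R(t)'.

If not (H(t)), then not (R(t)).


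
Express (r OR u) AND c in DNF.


Step 1: Distribute ∧ over ∨: (r ∨ u) ∧ c = (r ∧ c) ∨ (u ∧ c).

(r AND c) OR (u AND c)


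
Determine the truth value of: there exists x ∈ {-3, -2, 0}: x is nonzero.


Evaluate the predicate on each element: -3:T, -2:T, 0:F.
Witness x = -3 satisfies the predicate.

T


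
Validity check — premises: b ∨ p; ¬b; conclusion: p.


This matches the form of disjunctive syllogism: the conclusion follows in every model of the premises.

Valid.


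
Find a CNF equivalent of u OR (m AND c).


Step 1: Distribute ∨ over ∧: u ∨ (m ∧ c) = (u ∨ m) ∧ (u ∨ c).

(u OR m) AND (u OR c)


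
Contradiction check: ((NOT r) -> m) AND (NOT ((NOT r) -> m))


Truth table over {m, r}:
m | r | φ
---------
F | F | F
T | F | F
F | T | F
T | T | F
Every row is false.

Yes, it is a contradiction.


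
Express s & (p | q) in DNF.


Step 1: Distribute ∧ over ∨: s ∧ (p ∨ q) = (s ∧ p) ∨ (s ∧ q).

(s & p) | (s & q)


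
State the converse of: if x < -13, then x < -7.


The converse of (P → Q) is (Q → P). It is not in general equivalent to the original.
Here P = 'x < -13' and Q = 'x < -7'.

If x < -7, then x < -13.


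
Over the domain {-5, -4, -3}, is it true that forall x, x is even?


Evaluate the predicate on each element: -5:False, -4:True, -3:False.
Counterexample x = -5 fails the predicate.

False


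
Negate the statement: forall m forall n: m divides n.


Negation flips each quantifier (∀↔∃) and negates the inner predicate.
¬(forall m forall n: φ) = exists m exists n: ¬φ.

exists m exists n: ~(m divides n)


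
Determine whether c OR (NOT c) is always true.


Build the truth table over {c}:
c | φ
-----
F | T
T | T
Every row evaluates to true.

Yes, it is a tautology.


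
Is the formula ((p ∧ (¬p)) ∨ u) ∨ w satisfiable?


Search for a satisfying assignment over {p, u, w}.
Try p=F, u=T, w=F: the formula evaluates to T.
A satisfying assignment exists.

Satisfiable.


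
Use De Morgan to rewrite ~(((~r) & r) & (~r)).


De Morgan: the negation of a conjunction is the disjunction of the negations.
Distribute ~ across &, flipping it to |, and negate each literal.

(r | (~r)) | r


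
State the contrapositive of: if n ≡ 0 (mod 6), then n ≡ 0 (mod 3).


The contrapositive of (P → Q) is (¬Q → ¬P); it is logically equivalent to the original.
Here P = 'n ≡ 0 (mod 6)' and Q = 'n ≡ 0 (mod 3)'.

If not (n ≡ 0 (mod 3)), then not (n ≡ 0 (mod 6)).


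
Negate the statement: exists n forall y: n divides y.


Negation flips each quantifier (∀↔∃) and negates the inner predicate.
¬(exists n forall y: φ) = forall n exists y: ¬φ.

forall n exists y: ~(n divides y)


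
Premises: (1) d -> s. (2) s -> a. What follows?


Hypothetical syllogism: from (P → Q) and (Q → R), infer (P → R).
Chain the two implications through the shared middle term 's'.

d -> a


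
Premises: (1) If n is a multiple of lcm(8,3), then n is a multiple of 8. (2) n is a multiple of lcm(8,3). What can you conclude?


Modus ponens: from (P → Q) and P, infer Q.
P = 'n is a multiple of lcm(8,3)' is asserted, and P → Q holds, so Q follows.

n is a multiple of 8.


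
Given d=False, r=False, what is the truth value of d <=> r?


Biconditional is true when both operands have the same truth value.
Substitute: d=False, r=False.
False <=> False evaluates to True.

True


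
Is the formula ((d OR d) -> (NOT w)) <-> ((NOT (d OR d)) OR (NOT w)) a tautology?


Build the truth table over {d, w}:
d | w | φ
---------
F | F | T
T | F | T
F | T | T
T | T | T
Every row evaluates to true.

Yes, it is a tautology.


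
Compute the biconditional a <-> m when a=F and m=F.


Biconditional is true when both operands have the same truth value.
Substitute: a=F, m=F.
F <-> F evaluates to T.

T


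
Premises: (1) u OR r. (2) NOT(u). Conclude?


Disjunctive syllogism: from (P ∨ Q) and ¬P, infer Q.
One disjunct, 'u', is ruled out; the other must hold.

r


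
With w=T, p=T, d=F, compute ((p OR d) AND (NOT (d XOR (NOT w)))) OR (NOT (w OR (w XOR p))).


Substitute w=T, p=T, d=F:
p OR d = T OR F = T
NOT w = F
d XOR (NOT w) = F XOR F = F
NOT (d XOR (NOT w)) = T
(p OR d) AND (NOT (d XOR (NOT w))) = T AND T = T
w XOR p = T XOR T = F
w OR (w XOR p) = T OR F = T
NOT (w OR (w XOR p)) = F
((p OR d) AND (NOT (d XOR (NOT w)))) OR (NOT (w OR (w XOR p))) = T OR F = T

T


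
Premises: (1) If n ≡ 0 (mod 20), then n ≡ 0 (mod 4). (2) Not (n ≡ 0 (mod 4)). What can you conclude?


Modus tollens: from (P → Q) and ¬Q, infer ¬P.
Q = 'n ≡ 0 (mod 4)' is denied; since P → Q, P must also fail.

Not (n ≡ 0 (mod 20)).


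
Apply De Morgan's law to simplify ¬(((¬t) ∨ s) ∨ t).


De Morgan: the negation of a disjunction is the conjunction of the negations.
Distribute ¬ across ∨, flipping it to ∧, and negate each literal.

(t ∧ (¬s)) ∧ (¬t)


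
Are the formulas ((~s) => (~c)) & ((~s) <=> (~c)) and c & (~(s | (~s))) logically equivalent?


Compare truth tables:
c | s | φ | ψ
-------------
False | False | True | False
True | False | False | False
False | True | False | False
True | True | True | False
They differ at row 1 (c=False, s=False): φ=True but ψ=False.

No, they are not logically equivalent.


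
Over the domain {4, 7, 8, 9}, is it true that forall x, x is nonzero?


Evaluate the predicate on each element: 4:True, 7:True, 8:True, 9:True.
Every element satisfies the predicate.

True


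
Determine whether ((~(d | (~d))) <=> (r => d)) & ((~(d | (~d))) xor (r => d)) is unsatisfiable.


Truth table over {d, r}:
d | r | φ
---------
False | False | False
True | False | False
False | True | False
True | True | False
Every row is false.

Yes, it is a contradiction.


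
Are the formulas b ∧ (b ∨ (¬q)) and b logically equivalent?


Compare truth tables:
b | q | φ | ψ
-------------
F | F | F | F
T | F | T | T
F | T | F | F
T | T | T | T
The columns φ and ψ agree on every row.

Yes, they are logically equivalent.


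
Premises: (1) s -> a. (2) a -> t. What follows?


Hypothetical syllogism: from (P → Q) and (Q → R), infer (P → R).
Chain the two implications through the shared middle term 'a'.

s -> t


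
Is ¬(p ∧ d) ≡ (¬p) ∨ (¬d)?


Compare truth tables:
d | p | φ | ψ
-------------
F | F | T | T
T | F | T | T
F | T | T | T
T | T | F | F
The columns φ and ψ agree on every row.

Yes, they are logically equivalent.


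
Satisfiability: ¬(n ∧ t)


Search for a satisfying assignment over {n, t}.
Try n=F, t=F: the formula evaluates to T.
A satisfying assignment exists.

Satisfiable.


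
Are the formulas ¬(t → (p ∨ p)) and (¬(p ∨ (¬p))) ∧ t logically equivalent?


Compare truth tables:
p | t | φ | ψ
-------------
F | F | F | F
T | F | F | F
F | T | T | F
T | T | F | F
They differ at row 3 (p=F, t=T): φ=T but ψ=F.

No, they are not logically equivalent.


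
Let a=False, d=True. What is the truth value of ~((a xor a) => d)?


Substitute a=False, d=True:
a xor a = False xor False = False
(a xor a) => d = False => True = True
~((a xor a) => d) = False

False


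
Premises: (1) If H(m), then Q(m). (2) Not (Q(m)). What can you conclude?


Modus tollens: from (P → Q) and ¬Q, infer ¬P.
Q = 'Q(m)' is denied; since P → Q, P must also fail.

Not (H(m)).


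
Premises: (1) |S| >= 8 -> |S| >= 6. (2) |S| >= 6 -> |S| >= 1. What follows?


Hypothetical syllogism: from (P → Q) and (Q → R), infer (P → R).
Chain the two implications through the shared middle term '|S| >= 6'.

|S| >= 8 -> |S| >= 1


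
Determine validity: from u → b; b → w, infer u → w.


This matches the form of hypothetical syllogism: the conclusion follows in every model of the premises.

Valid.


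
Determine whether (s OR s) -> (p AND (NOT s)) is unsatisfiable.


Truth table over {p, s}:
p | s | φ
---------
F | F | T
T | F | T
F | T | F
T | T | F
Satisfying assignment at row 1: p=F, s=F gives T.

No, it is not a contradiction.


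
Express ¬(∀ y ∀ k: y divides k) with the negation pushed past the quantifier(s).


Negation flips each quantifier (∀↔∃) and negates the inner predicate.
¬(∀ y ∀ k: φ) = ∃ y ∃ k: ¬φ.

∃ y ∃ k: ¬(y divides k)


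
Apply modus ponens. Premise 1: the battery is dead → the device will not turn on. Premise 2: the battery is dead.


Modus ponens: from (P → Q) and P, infer Q.
P = 'the battery is dead' is asserted, and P → Q holds, so Q follows.

the device will not turn on.


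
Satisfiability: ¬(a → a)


Check all 2 assignments over {a}:
a | φ
-----
F | F
T | F
No assignment makes the formula true.

Unsatisfiable.


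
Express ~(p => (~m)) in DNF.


Step 1: Rewrite implication then negate: ¬(¬p ∨ (¬m)) = p ∧ ¬(¬m).
Step 2: Eliminate any double negations (¬¬X = X).

p & m


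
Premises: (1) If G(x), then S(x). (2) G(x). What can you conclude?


Modus ponens: from (P → Q) and P, infer Q.
P = 'G(x)' is asserted, and P → Q holds, so Q follows.

S(x).


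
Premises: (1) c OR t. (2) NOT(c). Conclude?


Disjunctive syllogism: from (P ∨ Q) and ¬P, infer Q.
One disjunct, 'c', is ruled out; the other must hold.

t


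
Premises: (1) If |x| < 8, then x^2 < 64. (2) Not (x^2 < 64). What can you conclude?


Modus tollens: from (P → Q) and ¬Q, infer ¬P.
Q = 'x^2 < 64' is denied; since P → Q, P must also fail.

Not (|x| < 8).


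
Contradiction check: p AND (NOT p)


Truth table over {p}:
p | φ
-----
F | F
T | F
Every row is false.

Yes, it is a contradiction.


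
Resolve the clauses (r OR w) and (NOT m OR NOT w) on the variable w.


The clauses contain complementary literals w and NOTw.
Resolution eliminates this pair and disjoins the remaining literals (merging duplicates).

(r OR NOT m)


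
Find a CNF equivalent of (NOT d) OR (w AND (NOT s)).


Step 1: Distribute ∨ over ∧: (¬d) ∨ (w ∧ (¬s)) = ((¬d) ∨ w) ∧ ((¬d) ∨ (¬s)).

((NOT d) OR w) AND ((NOT d) OR (NOT s))


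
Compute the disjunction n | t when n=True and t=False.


Disjunction is false only when both operands are false.
Substitute: n=True, t=False.
True | False evaluates to True.

True


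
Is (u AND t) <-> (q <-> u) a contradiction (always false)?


Truth table over {q, t, u}:
q | t | u | φ
-------------
F | F | F | F
T | F | F | T
F | T | F | F
T | T | F | T
F | F | T | T
T | F | T | F
F | T | T | F
T | T | T | T
Satisfying assignment at row 2: q=T, t=F, u=F gives T.

No, it is not a contradiction.


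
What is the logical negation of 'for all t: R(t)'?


¬(for all x: φ) = there exists x: ¬φ, and ¬(there exists x: φ) = for all x: ¬φ.
Apply to the universal statement.

there exists t: NOT(R(t))


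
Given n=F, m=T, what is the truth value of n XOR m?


Exclusive or is true when exactly one operand is true.
Substitute: n=F, m=T.
F XOR T evaluates to T.

T


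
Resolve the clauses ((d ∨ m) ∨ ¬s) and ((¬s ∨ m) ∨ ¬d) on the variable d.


The clauses contain complementary literals d and ¬d.
Resolution eliminates this pair and disjoins the remaining literals (merging duplicates).

(¬s ∨ m)


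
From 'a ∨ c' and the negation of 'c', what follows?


Disjunctive syllogism: from (P ∨ Q) and ¬P, infer Q.
One disjunct, 'c', is ruled out; the other must hold.

a


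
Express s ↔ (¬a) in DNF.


Step 1: s ↔ (¬a) is true exactly when both agree: (s ∧ (¬a)) ∨ (¬s ∧ ¬(¬a)).
Step 2: Eliminate any double negations (¬¬X = X).

(s ∧ (¬a)) ∨ ((¬s) ∧ a)


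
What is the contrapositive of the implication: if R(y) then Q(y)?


The contrapositive of (P → Q) is (¬Q → ¬P); it is logically equivalent to the original.
Here P = 'R(y)' and Q = 'Q(y)'.

If not (Q(y)), then not (R(y)).


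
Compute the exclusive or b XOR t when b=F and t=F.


Exclusive or is true when exactly one operand is true.
Substitute: b=F, t=F.
F XOR F evaluates to F.

F


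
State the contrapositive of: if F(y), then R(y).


The contrapositive of (P → Q) is (¬Q → ¬P); it is logically equivalent to the original.
Here P = 'F(y)' and Q = 'R(y)'.

If not (R(y)), then not (F(y)).


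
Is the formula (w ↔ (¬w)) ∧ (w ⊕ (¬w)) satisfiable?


Check all 2 assignments over {w}:
w | φ
-----
F | F
T | F
No assignment makes the formula true.

Unsatisfiable.


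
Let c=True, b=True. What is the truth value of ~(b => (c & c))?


Substitute c=True, b=True:
c & c = True & True = True
b => (c & c) = True => True = True
~(b => (c & c)) = False

False


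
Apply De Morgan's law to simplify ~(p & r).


De Morgan: the negation of a conjunction is the disjunction of the negations.
Distribute ~ across &, flipping it to |, and negate each literal.

(~p) | (~r)


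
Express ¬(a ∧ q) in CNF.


Step 1: Apply De Morgan: ¬(a ∧ q) = ¬a ∨ ¬q.

(¬a) ∨ (¬q)


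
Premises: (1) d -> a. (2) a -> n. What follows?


Hypothetical syllogism: from (P → Q) and (Q → R), infer (P → R).
Chain the two implications through the shared middle term 'a'.

d -> n


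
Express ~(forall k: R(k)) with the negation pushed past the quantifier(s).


¬(forall x: φ) = exists x: ¬φ, and ¬(exists x: φ) = forall x: ¬φ.
Apply to the universal statement.

exists k: ~(R(k))


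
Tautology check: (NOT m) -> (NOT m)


Build the truth table over {m}:
m | φ
-----
F | T
T | T
Every row evaluates to true.

Yes, it is a tautology.


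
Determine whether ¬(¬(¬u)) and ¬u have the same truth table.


Compare truth tables:
u | φ | ψ
---------
F | T | T
T | F | F
The columns φ and ψ agree on every row.

Yes, they are logically equivalent.


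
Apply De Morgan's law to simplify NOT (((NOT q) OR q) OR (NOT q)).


De Morgan: the negation of a disjunction is the conjunction of the negations.
Distribute NOT across OR, flipping it to AND, and negate each literal.

(q AND (NOT q)) AND q


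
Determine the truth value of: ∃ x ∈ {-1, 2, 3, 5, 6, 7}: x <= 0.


Evaluate the predicate on each element: -1:T, 2:F, 3:F, 5:F, 6:F, 7:F.
Witness x = -1 satisfies the predicate.

T


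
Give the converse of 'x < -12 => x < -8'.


The converse of (P → Q) is (Q → P). It is not in general equivalent to the original.
Here P = 'x < -12' and Q = 'x < -8'.

If x < -8, then x < -12.


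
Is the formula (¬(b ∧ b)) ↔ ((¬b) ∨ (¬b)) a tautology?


Build the truth table over {b}:
b | φ
-----
F | T
T | T
Every row evaluates to true.

Yes, it is a tautology.


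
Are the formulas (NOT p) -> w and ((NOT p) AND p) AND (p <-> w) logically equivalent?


Compare truth tables:
p | w | φ | ψ
-------------
F | F | F | F
T | F | T | F
F | T | T | F
T | T | T | F
They differ at row 2 (p=T, w=F): φ=T but ψ=F.

No, they are not logically equivalent.
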